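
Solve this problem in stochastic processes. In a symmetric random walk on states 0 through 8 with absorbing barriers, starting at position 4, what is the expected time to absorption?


For symmetric RW on 0,...,N with absorbing barriers, E(i) = i*(N-i)
E(4) = 4 * 4 = 16

16


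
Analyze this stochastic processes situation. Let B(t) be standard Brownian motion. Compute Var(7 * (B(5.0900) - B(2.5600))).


Var(alpha*(B(t)-B(s))) = alpha^2 * (t-s)
= 7^2 * (5.0900 - 2.5600)
= 49 * 2.5300
= 123.9700

123.9700


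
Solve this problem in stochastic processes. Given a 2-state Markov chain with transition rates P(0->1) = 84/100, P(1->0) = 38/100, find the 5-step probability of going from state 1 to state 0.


Computing P^5 by matrix multiplication.
P = [[0.1600, 0.8400], [0.3800, 0.6200]]
After raising P to the power 5:
P^5(1,0) = 0.3116

0.3116


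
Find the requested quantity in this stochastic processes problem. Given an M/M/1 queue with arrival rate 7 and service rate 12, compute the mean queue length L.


rho = 7/12 = 0.5833
L = rho/(1-rho)
= 0.5833/0.4167
= 1.4000

1.4000


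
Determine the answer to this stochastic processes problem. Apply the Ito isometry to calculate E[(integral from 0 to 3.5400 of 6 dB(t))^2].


By Ito isometry: E[(int f dB)^2] = int f^2 dt
= 6^2 * 3.5400
= 36 * 3.5400 = 127.4400

127.4400


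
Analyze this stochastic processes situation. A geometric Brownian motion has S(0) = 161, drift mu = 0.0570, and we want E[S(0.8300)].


E[S(t)] = S(0) * exp(mu * t)
= 161 * exp(0.0570 * 0.8300)
= 161 * 1.0484
= 168.8000

168.8000


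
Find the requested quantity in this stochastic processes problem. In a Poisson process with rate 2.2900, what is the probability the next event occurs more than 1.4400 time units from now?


P(X > t) = exp(-lambda * t)
= exp(-2.2900 * 1.4400)
= exp(-3.2976) = 0.0370

0.0370


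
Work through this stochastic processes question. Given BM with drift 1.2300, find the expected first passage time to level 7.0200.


Expected first passage time = a/mu
= 7.0200/1.2300
= 5.7073

5.7073


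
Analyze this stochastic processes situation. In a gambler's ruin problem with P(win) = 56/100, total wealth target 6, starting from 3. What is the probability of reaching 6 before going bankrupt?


Gambler's ruin formula:
r = q/p = 0.4400/0.5600 = 0.7857
P(win) = (1 - r^i)/(1 - r^N)
= (1 - 0.7857^3)/(1 - 0.7857^6)
= 0.6734

0.6734


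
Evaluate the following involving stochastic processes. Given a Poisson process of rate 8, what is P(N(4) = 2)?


P(N(t)=k) = (lambda*t)^k * exp(-lambda*t) / k!
lambda*t = 32
= 32^2 * exp(-32) / 2!
= 1024 * 1.2664e-14 / 2
= 6.4841e-12

6.4841e-12


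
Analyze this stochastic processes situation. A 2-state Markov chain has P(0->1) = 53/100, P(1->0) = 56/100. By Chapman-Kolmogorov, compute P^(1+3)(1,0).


P^4 = P^1 * P^3
Computing via matrix multiplication of the transition matrix.
Entry (1,0) of P^4 = 0.5137

0.5137


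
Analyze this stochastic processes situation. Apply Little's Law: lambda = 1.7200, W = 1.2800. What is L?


Little's Law: L = lambda * W
= 1.7200 * 1.2800
= 2.2016

2.2016


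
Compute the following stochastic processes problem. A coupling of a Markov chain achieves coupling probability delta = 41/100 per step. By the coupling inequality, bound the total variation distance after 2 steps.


TV distance bound <= (1-delta)^n
= (1 - 0.4100)^2
= 0.5900^2
= 0.3481

0.3481


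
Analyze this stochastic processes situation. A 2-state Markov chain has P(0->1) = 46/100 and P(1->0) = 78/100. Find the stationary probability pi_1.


Stationary distribution: pi_0 = p10/(p01+p10), pi_1 = p01/(p01+p10)
p01 = 0.4600, p10 = 0.7800
pi_1 = 0.3710

0.3710


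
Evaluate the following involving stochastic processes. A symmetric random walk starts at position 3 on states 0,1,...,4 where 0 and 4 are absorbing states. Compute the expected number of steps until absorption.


For symmetric RW on 0,...,N with absorbing barriers, E(i) = i*(N-i)
E(3) = 3 * 1 = 3

3


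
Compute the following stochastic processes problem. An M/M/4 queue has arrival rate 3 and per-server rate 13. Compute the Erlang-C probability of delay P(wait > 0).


a = lambda/mu = 0.2308
rho = a/c = 0.0577
Erlang-C formula applied:
C(c,a) = 9.9560e-05

9.9560e-05


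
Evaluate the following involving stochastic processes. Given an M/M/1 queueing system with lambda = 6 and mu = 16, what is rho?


rho = lambda/mu
= 6/16
= 0.3750

0.3750


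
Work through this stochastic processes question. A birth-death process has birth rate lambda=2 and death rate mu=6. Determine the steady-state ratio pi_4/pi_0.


For birth-death process, pi_n/pi_0 = (lambda/mu)^n
= (2/6)^4
= 0.0123

0.0123


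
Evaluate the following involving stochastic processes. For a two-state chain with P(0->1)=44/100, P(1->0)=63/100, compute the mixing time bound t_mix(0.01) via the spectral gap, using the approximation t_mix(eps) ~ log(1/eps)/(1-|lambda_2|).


lambda_2 = |1 - p01 - p10| = |1 - 0.4400 - 0.6300| = 0.0700
t_mix ~ log(1/eps)/(1 - |lambda_2|)
= log(100)/(1 - 0.0700) = 4.6052/0.9300
= 4.9518

4.9518


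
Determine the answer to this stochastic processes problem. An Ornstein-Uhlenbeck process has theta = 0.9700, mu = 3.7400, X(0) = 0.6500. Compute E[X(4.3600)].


E[X(t)] = mu + (X(0) - mu)*exp(-theta*t)
= 3.7400 + (0.6500 - 3.7400)*exp(-0.9700*4.3600)
= 3.7400 + -3.0900 * 0.0146
= 3.6950

3.6950


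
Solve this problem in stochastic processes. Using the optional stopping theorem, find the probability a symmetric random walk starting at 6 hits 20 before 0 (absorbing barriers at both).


By optional stopping theorem: E(M at tau) = M(0) = 6
P(hit 20)*20 + P(hit 0)*0 = 6
P(hit 20) = (6 - 0)/(20 - 0) = 3/10 = 0.3000

0.3000


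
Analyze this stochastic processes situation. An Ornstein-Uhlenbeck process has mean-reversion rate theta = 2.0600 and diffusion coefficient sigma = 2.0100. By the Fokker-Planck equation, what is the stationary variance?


Stationary variance = sigma^2 / (2*theta)
= 2.0100^2 / (2*2.0600)
= 4.0401 / 4.1200
= 0.9806

0.9806


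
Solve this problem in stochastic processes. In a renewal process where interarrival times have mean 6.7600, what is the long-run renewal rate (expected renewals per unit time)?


Long-run renewal rate = 1/E(X)
= 1/6.7600
= 0.1479

0.1479


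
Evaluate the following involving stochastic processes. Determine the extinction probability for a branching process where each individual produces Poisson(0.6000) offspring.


Since mu = 0.6000 <= 1, extinction probability = 1.

1.0000


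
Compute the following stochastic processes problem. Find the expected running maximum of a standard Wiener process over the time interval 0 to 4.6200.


E(max B(s)) = sqrt(2t/pi)
= sqrt(2*4.6200/pi)
= sqrt(2.9412)
= 1.7150

1.7150


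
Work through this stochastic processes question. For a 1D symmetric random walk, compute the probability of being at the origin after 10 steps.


P(S(10) = 0) = C(10,5) / 4^5
= 252 / 1024
= 0.2461

0.2461


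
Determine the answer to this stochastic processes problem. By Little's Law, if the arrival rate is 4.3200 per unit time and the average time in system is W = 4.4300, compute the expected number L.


Little's Law: L = lambda * W
= 4.3200 * 4.4300
= 19.1376

19.1376


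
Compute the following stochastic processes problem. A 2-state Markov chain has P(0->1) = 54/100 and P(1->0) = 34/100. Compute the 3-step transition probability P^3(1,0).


Computing P^3 by matrix multiplication.
P = [[0.4600, 0.5400], [0.3400, 0.6600]]
After raising P to the power 3:
P^3(1,0) = 0.3857

0.3857


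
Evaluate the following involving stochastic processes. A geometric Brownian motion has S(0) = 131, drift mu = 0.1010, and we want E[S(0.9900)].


E[S(t)] = S(0) * exp(mu * t)
= 131 * exp(0.1010 * 0.9900)
= 131 * 1.1052
= 144.7759

144.7759


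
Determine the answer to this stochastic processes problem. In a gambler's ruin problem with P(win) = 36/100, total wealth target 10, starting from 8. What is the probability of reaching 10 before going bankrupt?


Gambler's ruin formula:
r = q/p = 0.6400/0.3600 = 1.7778
P(win) = (1 - r^i)/(1 - r^N)
= (1 - 1.7778^8)/(1 - 1.7778^10)
= 0.3142

0.3142


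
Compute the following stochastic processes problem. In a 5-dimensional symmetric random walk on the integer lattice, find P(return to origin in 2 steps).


P(return in 2 steps) = P(reverse first step) = 1/(2d)
= 1/10
= 0.1000

0.1000


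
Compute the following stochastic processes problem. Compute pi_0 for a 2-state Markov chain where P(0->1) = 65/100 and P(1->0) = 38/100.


Stationary distribution: pi_0 = p10/(p01+p10), pi_1 = p01/(p01+p10)
p01 = 0.6500, p10 = 0.3800
pi_0 = 0.3689

0.3689


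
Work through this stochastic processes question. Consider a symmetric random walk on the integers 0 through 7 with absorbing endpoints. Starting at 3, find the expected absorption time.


For symmetric RW on 0,...,N with absorbing barriers, E(i) = i*(N-i)
E(3) = 3 * 4 = 12

12


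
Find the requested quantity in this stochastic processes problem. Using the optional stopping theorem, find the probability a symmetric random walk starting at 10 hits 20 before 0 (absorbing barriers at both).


By optional stopping theorem: E(M at tau) = M(0) = 10
P(hit 20)*20 + P(hit 0)*0 = 10
P(hit 20) = (10 - 0)/(20 - 0) = 1/2 = 0.5000

0.5000


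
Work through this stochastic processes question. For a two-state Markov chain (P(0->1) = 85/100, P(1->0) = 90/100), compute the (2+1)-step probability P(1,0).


P^3 = P^2 * P^1
Computing via matrix multiplication of the transition matrix.
Entry (1,0) of P^3 = 0.7313

0.7313


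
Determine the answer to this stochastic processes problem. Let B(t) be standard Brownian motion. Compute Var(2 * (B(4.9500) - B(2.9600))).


Var(alpha*(B(t)-B(s))) = alpha^2 * (t-s)
= 2^2 * (4.9500 - 2.9600)
= 4 * 1.9900
= 7.9600

7.9600


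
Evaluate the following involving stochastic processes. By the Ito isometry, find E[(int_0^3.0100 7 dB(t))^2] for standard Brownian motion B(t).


By Ito isometry: E[(int f dB)^2] = int f^2 dt
= 7^2 * 3.0100
= 49 * 3.0100 = 147.4900

147.4900


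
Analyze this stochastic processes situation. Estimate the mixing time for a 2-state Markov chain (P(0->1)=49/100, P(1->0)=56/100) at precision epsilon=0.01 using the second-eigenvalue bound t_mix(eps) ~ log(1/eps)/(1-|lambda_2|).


lambda_2 = |1 - p01 - p10| = |1 - 0.4900 - 0.5600| = 0.0500
t_mix ~ log(1/eps)/(1 - |lambda_2|)
= log(100)/(1 - 0.0500) = 4.6052/0.9500
= 4.8475

4.8475


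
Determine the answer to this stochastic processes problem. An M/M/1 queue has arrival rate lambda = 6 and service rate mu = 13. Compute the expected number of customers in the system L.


rho = 6/13 = 0.4615
L = rho/(1-rho)
= 0.4615/0.5385
= 0.8571

0.8571


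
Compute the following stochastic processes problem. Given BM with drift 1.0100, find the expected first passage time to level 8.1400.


Expected first passage time = a/mu
= 8.1400/1.0100
= 8.0594

8.0594


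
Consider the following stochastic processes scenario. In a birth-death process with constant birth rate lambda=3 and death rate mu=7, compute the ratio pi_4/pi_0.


For birth-death process, pi_n/pi_0 = (lambda/mu)^n
= (3/7)^4
= 0.0337

0.0337


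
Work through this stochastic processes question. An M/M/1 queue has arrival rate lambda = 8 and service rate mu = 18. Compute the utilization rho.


rho = lambda/mu
= 8/18
= 0.4444

0.4444


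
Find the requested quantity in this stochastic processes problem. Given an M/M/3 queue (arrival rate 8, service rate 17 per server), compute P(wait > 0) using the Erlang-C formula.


a = lambda/mu = 0.4706
rho = a/c = 0.1569
Erlang-C formula applied:
C(c,a) = 0.0129

0.0129


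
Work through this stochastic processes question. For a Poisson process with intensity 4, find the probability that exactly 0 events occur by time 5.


P(N(t)=k) = (lambda*t)^k * exp(-lambda*t) / k!
lambda*t = 20
= 20^0 * exp(-20) / 0!
= 1 * 2.0612e-09 / 1
= 2.0612e-09

2.0612e-09


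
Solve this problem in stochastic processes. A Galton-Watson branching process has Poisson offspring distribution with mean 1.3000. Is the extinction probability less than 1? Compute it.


Since mu = 1.3000 > 1, extinction prob q < 1.
Solve s = exp(mu*(s-1)) iteratively.
q = 0.5770

0.5770


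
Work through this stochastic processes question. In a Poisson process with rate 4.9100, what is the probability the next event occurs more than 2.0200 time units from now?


P(X > t) = exp(-lambda * t)
= exp(-4.9100 * 2.0200)
= exp(-9.9182) = 4.9270e-05

4.9270e-05


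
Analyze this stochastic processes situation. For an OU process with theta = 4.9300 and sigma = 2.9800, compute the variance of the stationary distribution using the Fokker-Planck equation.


Stationary variance = sigma^2 / (2*theta)
= 2.9800^2 / (2*4.9300)
= 8.8804 / 9.8600
= 0.9006

0.9006


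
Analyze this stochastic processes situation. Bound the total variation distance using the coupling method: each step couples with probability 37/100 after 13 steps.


TV distance bound <= (1-delta)^n
= (1 - 0.3700)^13
= 0.6300^13
= 0.0025

0.0025


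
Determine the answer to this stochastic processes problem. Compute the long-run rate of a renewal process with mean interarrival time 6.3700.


Long-run renewal rate = 1/E(X)
= 1/6.3700
= 0.1570

0.1570


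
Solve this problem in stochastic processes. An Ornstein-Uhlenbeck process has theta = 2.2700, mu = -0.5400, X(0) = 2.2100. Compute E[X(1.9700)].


E[X(t)] = mu + (X(0) - mu)*exp(-theta*t)
= -0.5400 + (2.2100 - -0.5400)*exp(-2.2700*1.9700)
= -0.5400 + 2.7500 * 0.0114
= -0.5086

-0.5086


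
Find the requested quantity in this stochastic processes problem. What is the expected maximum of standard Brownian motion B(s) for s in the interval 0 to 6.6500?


E(max B(s)) = sqrt(2t/pi)
= sqrt(2*6.6500/pi)
= sqrt(4.2335)
= 2.0576

2.0576


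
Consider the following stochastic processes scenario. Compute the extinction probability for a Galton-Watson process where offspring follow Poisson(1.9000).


Since mu = 1.9000 > 1, extinction prob q < 1.
Solve s = exp(mu*(s-1)) iteratively.
q = 0.2328

0.2328


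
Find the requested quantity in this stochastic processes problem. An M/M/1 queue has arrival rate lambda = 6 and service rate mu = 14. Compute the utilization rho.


rho = lambda/mu
= 6/14
= 0.4286

0.4286


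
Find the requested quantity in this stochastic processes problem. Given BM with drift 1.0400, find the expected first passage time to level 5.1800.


Expected first passage time = a/mu
= 5.1800/1.0400
= 4.9808

4.9808


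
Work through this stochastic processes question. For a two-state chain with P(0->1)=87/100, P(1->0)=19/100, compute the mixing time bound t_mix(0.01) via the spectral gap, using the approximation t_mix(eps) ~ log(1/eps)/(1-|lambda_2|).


lambda_2 = |1 - p01 - p10| = |1 - 0.8700 - 0.1900| = 0.0600
t_mix ~ log(1/eps)/(1 - |lambda_2|)
= log(100)/(1 - 0.0600) = 4.6052/0.9400
= 4.8991

4.8991


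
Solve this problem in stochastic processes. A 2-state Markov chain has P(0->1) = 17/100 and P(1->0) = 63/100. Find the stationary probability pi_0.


Stationary distribution: pi_0 = p10/(p01+p10), pi_1 = p01/(p01+p10)
p01 = 0.1700, p10 = 0.6300
pi_0 = 0.7875

0.7875


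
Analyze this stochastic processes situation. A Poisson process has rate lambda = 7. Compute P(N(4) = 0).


P(N(t)=k) = (lambda*t)^k * exp(-lambda*t) / k!
lambda*t = 28
= 28^0 * exp(-28) / 0!
= 1 * 6.9144e-13 / 1
= 6.9144e-13

6.9144e-13


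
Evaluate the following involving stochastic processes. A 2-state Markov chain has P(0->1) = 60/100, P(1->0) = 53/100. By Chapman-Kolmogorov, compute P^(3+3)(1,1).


P^6 = P^3 * P^3
Computing via matrix multiplication of the transition matrix.
Entry (1,1) of P^6 = 0.5310

0.5310


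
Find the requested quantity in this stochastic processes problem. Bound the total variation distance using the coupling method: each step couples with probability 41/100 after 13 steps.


TV distance bound <= (1-delta)^n
= (1 - 0.4100)^13
= 0.5900^13
= 0.0010

0.0010


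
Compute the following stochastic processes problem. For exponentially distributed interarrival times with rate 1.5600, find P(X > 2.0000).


P(X > t) = exp(-lambda * t)
= exp(-1.5600 * 2.0000)
= exp(-3.1200) = 0.0442

0.0442


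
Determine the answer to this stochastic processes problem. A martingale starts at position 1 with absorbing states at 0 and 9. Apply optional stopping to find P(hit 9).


By optional stopping theorem: E(M at tau) = M(0) = 1
P(hit 9)*9 + P(hit 0)*0 = 1
P(hit 9) = (1 - 0)/(9 - 0) = 1/9 = 0.1111

0.1111


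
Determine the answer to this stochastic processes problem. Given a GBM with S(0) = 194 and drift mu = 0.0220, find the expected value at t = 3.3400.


E[S(t)] = S(0) * exp(mu * t)
= 194 * exp(0.0220 * 3.3400)
= 194 * 1.0762
= 208.7919

208.7919


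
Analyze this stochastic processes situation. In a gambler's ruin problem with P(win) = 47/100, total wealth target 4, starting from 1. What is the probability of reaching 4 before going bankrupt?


Gambler's ruin formula:
r = q/p = 0.5300/0.4700 = 1.1277
P(win) = (1 - r^i)/(1 - r^N)
= (1 - 1.1277^1)/(1 - 1.1277^4)
= 0.2069

0.2069


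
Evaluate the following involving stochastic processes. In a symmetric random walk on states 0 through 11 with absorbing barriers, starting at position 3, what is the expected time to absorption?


For symmetric RW on 0,...,N with absorbing barriers, E(i) = i*(N-i)
E(3) = 3 * 8 = 24

24


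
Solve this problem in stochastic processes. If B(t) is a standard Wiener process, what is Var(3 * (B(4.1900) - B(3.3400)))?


Var(alpha*(B(t)-B(s))) = alpha^2 * (t-s)
= 3^2 * (4.1900 - 3.3400)
= 9 * 0.8500
= 7.6500

7.6500


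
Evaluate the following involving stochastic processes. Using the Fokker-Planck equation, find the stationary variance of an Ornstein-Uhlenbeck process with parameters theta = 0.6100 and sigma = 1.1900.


Stationary variance = sigma^2 / (2*theta)
= 1.1900^2 / (2*0.6100)
= 1.4161 / 1.2200
= 1.1607

1.1607


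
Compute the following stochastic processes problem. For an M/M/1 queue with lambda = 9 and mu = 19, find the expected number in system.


rho = 9/19 = 0.4737
L = rho/(1-rho)
= 0.4737/0.5263
= 0.9000

0.9000


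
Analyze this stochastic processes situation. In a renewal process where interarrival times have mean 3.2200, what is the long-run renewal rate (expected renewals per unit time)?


Long-run renewal rate = 1/E(X)
= 1/3.2200
= 0.3106

0.3106


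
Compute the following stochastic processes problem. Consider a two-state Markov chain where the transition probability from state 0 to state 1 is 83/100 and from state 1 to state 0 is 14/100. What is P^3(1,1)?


Computing P^3 by matrix multiplication.
P = [[0.1700, 0.8300], [0.1400, 0.8600]]
After raising P to the power 3:
P^3(1,1) = 0.8557

0.8557


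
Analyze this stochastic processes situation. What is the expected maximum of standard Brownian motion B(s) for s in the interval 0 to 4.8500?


E(max B(s)) = sqrt(2t/pi)
= sqrt(2*4.8500/pi)
= sqrt(3.0876)
= 1.7572

1.7572


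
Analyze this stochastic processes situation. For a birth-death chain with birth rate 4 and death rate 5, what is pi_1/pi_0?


For birth-death process, pi_n/pi_0 = (lambda/mu)^n
= (4/5)^1
= 0.8000

0.8000


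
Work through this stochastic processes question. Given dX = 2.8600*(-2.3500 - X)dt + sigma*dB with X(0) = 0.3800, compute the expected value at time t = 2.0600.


E[X(t)] = mu + (X(0) - mu)*exp(-theta*t)
= -2.3500 + (0.3800 - -2.3500)*exp(-2.8600*2.0600)
= -2.3500 + 2.7300 * 0.0028
= -2.3425

-2.3425


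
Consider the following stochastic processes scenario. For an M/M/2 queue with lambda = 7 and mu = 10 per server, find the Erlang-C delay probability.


a = lambda/mu = 0.7000
rho = a/c = 0.3500
Erlang-C formula applied:
C(c,a) = 0.1815

0.1815


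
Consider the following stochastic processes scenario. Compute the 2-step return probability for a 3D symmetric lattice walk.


P(return in 2 steps) = P(reverse first step) = 1/(2d)
= 1/6
= 0.1667

0.1667


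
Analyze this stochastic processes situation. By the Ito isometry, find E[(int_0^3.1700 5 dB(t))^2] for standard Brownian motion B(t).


By Ito isometry: E[(int f dB)^2] = int f^2 dt
= 5^2 * 3.1700
= 25 * 3.1700 = 79.2500

79.2500


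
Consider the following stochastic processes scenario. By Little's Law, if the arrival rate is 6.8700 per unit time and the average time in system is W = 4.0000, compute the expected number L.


Little's Law: L = lambda * W
= 6.8700 * 4.0000
= 27.4800

27.4800


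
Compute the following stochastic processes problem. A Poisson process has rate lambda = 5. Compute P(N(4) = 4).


P(N(t)=k) = (lambda*t)^k * exp(-lambda*t) / k!
lambda*t = 20
= 20^4 * exp(-20) / 4!
= 160000 * 2.0612e-09 / 24
= 1.3741e-05

1.3741e-05


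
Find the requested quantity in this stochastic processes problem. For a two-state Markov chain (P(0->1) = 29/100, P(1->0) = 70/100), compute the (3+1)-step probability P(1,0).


P^4 = P^3 * P^1
Computing via matrix multiplication of the transition matrix.
Entry (1,0) of P^4 = 0.7071

0.7071


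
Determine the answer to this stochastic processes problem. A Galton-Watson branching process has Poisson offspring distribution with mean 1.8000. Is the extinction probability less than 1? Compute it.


Since mu = 1.8000 > 1, extinction prob q < 1.
Solve s = exp(mu*(s-1)) iteratively.
q = 0.2676

0.2676


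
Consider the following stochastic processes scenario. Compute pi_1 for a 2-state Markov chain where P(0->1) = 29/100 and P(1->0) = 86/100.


Stationary distribution: pi_0 = p10/(p01+p10), pi_1 = p01/(p01+p10)
p01 = 0.2900, p10 = 0.8600
pi_1 = 0.2522

0.2522


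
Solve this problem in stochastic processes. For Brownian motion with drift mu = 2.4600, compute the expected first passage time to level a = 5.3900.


Expected first passage time = a/mu
= 5.3900/2.4600
= 2.1911

2.1911


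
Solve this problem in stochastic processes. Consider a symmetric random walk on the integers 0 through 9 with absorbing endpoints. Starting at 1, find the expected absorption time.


For symmetric RW on 0,...,N with absorbing barriers, E(i) = i*(N-i)
E(1) = 1 * 8 = 8

8


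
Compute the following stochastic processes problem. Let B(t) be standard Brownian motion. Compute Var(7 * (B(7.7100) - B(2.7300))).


Var(alpha*(B(t)-B(s))) = alpha^2 * (t-s)
= 7^2 * (7.7100 - 2.7300)
= 49 * 4.9800
= 244.0200

244.0200


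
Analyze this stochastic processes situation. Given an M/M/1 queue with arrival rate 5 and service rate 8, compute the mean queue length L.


rho = 5/8 = 0.6250
L = rho/(1-rho)
= 0.6250/0.3750
= 1.6667

1.6667


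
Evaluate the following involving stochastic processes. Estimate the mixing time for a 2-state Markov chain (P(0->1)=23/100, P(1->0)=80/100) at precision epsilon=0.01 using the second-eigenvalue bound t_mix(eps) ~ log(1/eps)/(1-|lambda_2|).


lambda_2 = |1 - p01 - p10| = |1 - 0.2300 - 0.8000| = 0.0300
t_mix ~ log(1/eps)/(1 - |lambda_2|)
= log(100)/(1 - 0.0300) = 4.6052/0.9700
= 4.7476

4.7476


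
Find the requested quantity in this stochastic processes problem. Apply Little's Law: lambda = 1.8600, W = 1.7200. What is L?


Little's Law: L = lambda * W
= 1.8600 * 1.7200
= 3.1992

3.1992


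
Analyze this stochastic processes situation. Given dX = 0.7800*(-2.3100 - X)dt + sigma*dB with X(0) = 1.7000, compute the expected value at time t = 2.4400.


E[X(t)] = mu + (X(0) - mu)*exp(-theta*t)
= -2.3100 + (1.7000 - -2.3100)*exp(-0.7800*2.4400)
= -2.3100 + 4.0100 * 0.1491
= -1.7121

-1.7121


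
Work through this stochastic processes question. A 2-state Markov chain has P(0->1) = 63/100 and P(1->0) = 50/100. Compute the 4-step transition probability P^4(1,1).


Computing P^4 by matrix multiplication.
P = [[0.3700, 0.6300], [0.5000, 0.5000]]
After raising P to the power 4:
P^4(1,1) = 0.5576

0.5576


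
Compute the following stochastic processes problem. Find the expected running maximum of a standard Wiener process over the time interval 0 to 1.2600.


E(max B(s)) = sqrt(2t/pi)
= sqrt(2*1.2600/pi)
= sqrt(0.8021)
= 0.8956

0.8956


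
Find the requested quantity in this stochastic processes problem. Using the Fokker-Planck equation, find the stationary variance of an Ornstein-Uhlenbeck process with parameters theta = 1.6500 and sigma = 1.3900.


Stationary variance = sigma^2 / (2*theta)
= 1.3900^2 / (2*1.6500)
= 1.9321 / 3.3000
= 0.5855

0.5855


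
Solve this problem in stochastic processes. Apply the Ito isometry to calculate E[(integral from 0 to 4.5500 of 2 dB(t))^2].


By Ito isometry: E[(int f dB)^2] = int f^2 dt
= 2^2 * 4.5500
= 4 * 4.5500 = 18.2000

18.2000


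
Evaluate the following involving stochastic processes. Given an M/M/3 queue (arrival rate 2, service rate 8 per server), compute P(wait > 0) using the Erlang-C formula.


a = lambda/mu = 0.2500
rho = a/c = 0.0833
Erlang-C formula applied:
C(c,a) = 0.0022

0.0022


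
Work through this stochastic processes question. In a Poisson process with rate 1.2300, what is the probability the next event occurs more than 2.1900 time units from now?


P(X > t) = exp(-lambda * t)
= exp(-1.2300 * 2.1900)
= exp(-2.6937) = 0.0676

0.0676


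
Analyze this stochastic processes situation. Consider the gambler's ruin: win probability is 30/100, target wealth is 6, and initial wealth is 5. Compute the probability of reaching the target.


Gambler's ruin formula:
r = q/p = 0.7000/0.3000 = 2.3333
P(win) = (1 - r^i)/(1 - r^N)
= (1 - 2.3333^5)/(1 - 2.3333^6)
= 0.4250

0.4250


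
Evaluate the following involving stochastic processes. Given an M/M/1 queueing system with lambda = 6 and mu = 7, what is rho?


rho = lambda/mu
= 6/7
= 0.8571

0.8571


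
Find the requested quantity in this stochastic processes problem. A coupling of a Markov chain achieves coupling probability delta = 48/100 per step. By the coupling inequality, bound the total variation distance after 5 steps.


TV distance bound <= (1-delta)^n
= (1 - 0.4800)^5
= 0.5200^5
= 0.0380

0.0380


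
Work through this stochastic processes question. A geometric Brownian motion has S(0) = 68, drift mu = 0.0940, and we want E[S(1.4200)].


E[S(t)] = S(0) * exp(mu * t)
= 68 * exp(0.0940 * 1.4200)
= 68 * 1.1428
= 77.7103

77.7103


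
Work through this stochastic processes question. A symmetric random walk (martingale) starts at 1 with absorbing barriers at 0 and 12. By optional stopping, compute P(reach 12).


By optional stopping theorem: E(M at tau) = M(0) = 1
P(hit 12)*12 + P(hit 0)*0 = 1
P(hit 12) = (1 - 0)/(12 - 0) = 1/12 = 0.0833

0.0833


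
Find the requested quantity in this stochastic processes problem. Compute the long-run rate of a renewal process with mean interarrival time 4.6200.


Long-run renewal rate = 1/E(X)
= 1/4.6200
= 0.2165

0.2165


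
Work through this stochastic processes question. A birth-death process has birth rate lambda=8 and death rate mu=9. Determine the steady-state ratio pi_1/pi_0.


For birth-death process, pi_n/pi_0 = (lambda/mu)^n
= (8/9)^1
= 0.8889

0.8889


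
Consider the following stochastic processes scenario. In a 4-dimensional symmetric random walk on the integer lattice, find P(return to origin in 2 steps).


P(return in 2 steps) = P(reverse first step) = 1/(2d)
= 1/8
= 0.1250

0.1250


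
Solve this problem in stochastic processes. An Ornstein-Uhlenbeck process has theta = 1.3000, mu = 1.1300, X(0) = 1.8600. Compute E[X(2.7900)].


E[X(t)] = mu + (X(0) - mu)*exp(-theta*t)
= 1.1300 + (1.8600 - 1.1300)*exp(-1.3000*2.7900)
= 1.1300 + 0.7300 * 0.0266
= 1.1494

1.1494


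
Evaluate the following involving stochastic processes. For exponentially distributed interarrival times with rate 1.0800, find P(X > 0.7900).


P(X > t) = exp(-lambda * t)
= exp(-1.0800 * 0.7900)
= exp(-0.8532) = 0.4260

0.4260


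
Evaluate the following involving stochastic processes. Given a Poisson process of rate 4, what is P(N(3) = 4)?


P(N(t)=k) = (lambda*t)^k * exp(-lambda*t) / k!
lambda*t = 12
= 12^4 * exp(-12) / 4!
= 20736 * 6.1442e-06 / 24
= 0.0053

0.0053


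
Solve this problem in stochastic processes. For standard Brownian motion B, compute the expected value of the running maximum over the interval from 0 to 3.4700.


E(max B(s)) = sqrt(2t/pi)
= sqrt(2*3.4700/pi)
= sqrt(2.2091)
= 1.4863

1.4863


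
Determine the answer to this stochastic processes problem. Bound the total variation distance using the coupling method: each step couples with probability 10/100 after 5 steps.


TV distance bound <= (1-delta)^n
= (1 - 0.1000)^5
= 0.9000^5
= 0.5905

0.5905


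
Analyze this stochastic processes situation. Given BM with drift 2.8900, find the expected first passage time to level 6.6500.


Expected first passage time = a/mu
= 6.6500/2.8900
= 2.3010

2.3010


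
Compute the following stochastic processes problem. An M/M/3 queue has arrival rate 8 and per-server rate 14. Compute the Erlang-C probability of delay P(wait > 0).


a = lambda/mu = 0.5714
rho = a/c = 0.1905
Erlang-C formula applied:
C(c,a) = 0.0217

0.0217


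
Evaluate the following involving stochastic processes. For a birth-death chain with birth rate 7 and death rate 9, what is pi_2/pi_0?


For birth-death process, pi_n/pi_0 = (lambda/mu)^n
= (7/9)^2
= 0.6049

0.6049


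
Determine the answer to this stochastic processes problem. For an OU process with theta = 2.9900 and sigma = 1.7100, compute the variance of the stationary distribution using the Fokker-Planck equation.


Stationary variance = sigma^2 / (2*theta)
= 1.7100^2 / (2*2.9900)
= 2.9241 / 5.9800
= 0.4890

0.4890


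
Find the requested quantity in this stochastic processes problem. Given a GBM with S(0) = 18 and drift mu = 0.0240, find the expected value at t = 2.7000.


E[S(t)] = S(0) * exp(mu * t)
= 18 * exp(0.0240 * 2.7000)
= 18 * 1.0669
= 19.2050

19.2050


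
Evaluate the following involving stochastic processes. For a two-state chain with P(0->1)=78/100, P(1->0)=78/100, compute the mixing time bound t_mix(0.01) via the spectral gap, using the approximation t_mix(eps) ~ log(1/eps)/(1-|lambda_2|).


lambda_2 = |1 - p01 - p10| = |1 - 0.7800 - 0.7800| = 0.5600
t_mix ~ log(1/eps)/(1 - |lambda_2|)
= log(100)/(1 - 0.5600) = 4.6052/0.4400
= 10.4663

10.4663


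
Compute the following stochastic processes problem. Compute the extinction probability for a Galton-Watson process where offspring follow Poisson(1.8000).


Since mu = 1.8000 > 1, extinction prob q < 1.
Solve s = exp(mu*(s-1)) iteratively.
q = 0.2676

0.2676


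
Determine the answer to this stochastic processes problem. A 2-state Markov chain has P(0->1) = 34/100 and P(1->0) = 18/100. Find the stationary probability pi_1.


Stationary distribution: pi_0 = p10/(p01+p10), pi_1 = p01/(p01+p10)
p01 = 0.3400, p10 = 0.1800
pi_1 = 0.6538

0.6538


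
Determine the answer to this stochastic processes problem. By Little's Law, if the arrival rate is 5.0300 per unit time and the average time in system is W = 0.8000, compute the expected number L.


Little's Law: L = lambda * W
= 5.0300 * 0.8000
= 4.0240

4.0240


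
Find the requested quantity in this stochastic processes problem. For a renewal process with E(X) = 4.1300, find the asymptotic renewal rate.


Long-run renewal rate = 1/E(X)
= 1/4.1300
= 0.2421

0.2421


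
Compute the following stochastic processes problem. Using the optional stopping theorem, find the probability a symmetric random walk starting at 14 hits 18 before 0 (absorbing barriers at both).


By optional stopping theorem: E(M at tau) = M(0) = 14
P(hit 18)*18 + P(hit 0)*0 = 14
P(hit 18) = (14 - 0)/(18 - 0) = 7/9 = 0.7778

0.7778


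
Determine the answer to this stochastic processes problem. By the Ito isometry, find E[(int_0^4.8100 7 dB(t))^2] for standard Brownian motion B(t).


By Ito isometry: E[(int f dB)^2] = int f^2 dt
= 7^2 * 4.8100
= 49 * 4.8100 = 235.6900

235.6900


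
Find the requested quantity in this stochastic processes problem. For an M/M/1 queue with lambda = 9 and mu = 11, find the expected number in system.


rho = 9/11 = 0.8182
L = rho/(1-rho)
= 0.8182/0.1818
= 4.5000

4.5000


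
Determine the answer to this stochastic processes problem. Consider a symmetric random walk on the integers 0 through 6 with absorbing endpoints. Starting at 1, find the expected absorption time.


For symmetric RW on 0,...,N with absorbing barriers, E(i) = i*(N-i)
E(1) = 1 * 5 = 5

5


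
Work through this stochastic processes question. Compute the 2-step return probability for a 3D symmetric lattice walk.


P(return in 2 steps) = P(reverse first step) = 1/(2d)
= 1/6
= 0.1667

0.1667


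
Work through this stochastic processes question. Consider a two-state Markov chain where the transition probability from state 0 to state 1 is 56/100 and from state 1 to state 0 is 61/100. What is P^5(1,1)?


Computing P^5 by matrix multiplication.
P = [[0.4400, 0.5600], [0.6100, 0.3900]]
After raising P to the power 5:
P^5(1,1) = 0.4786

0.4786


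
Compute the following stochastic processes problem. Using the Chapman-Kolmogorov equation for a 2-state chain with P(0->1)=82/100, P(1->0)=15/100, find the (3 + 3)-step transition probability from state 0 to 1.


P^6 = P^3 * P^3
Computing via matrix multiplication of the transition matrix.
Entry (0,1) of P^6 = 0.8454

0.8454


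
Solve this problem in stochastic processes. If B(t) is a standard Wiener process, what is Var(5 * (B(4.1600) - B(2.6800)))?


Var(alpha*(B(t)-B(s))) = alpha^2 * (t-s)
= 5^2 * (4.1600 - 2.6800)
= 25 * 1.4800
= 37.0000

37.0000


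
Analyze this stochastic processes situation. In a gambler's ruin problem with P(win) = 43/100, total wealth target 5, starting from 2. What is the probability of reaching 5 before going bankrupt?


Gambler's ruin formula:
r = q/p = 0.5700/0.4300 = 1.3256
P(win) = (1 - r^i)/(1 - r^N)
= (1 - 1.3256^2)/(1 - 1.3256^5)
= 0.2448

0.2448


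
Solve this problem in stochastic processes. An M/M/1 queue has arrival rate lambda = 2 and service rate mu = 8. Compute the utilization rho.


rho = lambda/mu
= 2/8
= 0.2500

0.2500


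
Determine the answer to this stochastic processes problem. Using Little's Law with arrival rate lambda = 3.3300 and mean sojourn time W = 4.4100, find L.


Little's Law: L = lambda * W
= 3.3300 * 4.4100
= 14.6853

14.6853


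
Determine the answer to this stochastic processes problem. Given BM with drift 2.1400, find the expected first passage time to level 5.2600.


Expected first passage time = a/mu
= 5.2600/2.1400
= 2.4579

2.4579


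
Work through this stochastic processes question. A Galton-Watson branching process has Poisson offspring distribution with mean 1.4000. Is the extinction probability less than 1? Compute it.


Since mu = 1.4000 > 1, extinction prob q < 1.
Solve s = exp(mu*(s-1)) iteratively.
q = 0.4890

0.4890


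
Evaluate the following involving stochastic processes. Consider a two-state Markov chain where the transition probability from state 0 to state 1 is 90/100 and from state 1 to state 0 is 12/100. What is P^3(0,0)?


Computing P^3 by matrix multiplication.
P = [[0.1000, 0.9000], [0.1200, 0.8800]]
After raising P to the power 3:
P^3(0,0) = 0.1176

0.1176


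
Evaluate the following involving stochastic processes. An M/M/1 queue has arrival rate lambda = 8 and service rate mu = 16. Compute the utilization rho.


rho = lambda/mu
= 8/16
= 0.5000

0.5000


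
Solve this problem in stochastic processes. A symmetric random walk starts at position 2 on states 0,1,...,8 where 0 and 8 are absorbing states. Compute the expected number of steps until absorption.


For symmetric RW on 0,...,N with absorbing barriers, E(i) = i*(N-i)
E(2) = 2 * 6 = 12

12


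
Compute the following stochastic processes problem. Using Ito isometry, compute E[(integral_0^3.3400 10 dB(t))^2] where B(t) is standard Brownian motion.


By Ito isometry: E[(int f dB)^2] = int f^2 dt
= 10^2 * 3.3400
= 100 * 3.3400 = 334.0000

334.0000


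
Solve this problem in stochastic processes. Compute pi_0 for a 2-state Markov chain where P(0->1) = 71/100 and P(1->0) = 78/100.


Stationary distribution: pi_0 = p10/(p01+p10), pi_1 = p01/(p01+p10)
p01 = 0.7100, p10 = 0.7800
pi_0 = 0.5235

0.5235


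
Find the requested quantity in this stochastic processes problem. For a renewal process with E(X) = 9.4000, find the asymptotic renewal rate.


Long-run renewal rate = 1/E(X)
= 1/9.4000
= 0.1064

0.1064


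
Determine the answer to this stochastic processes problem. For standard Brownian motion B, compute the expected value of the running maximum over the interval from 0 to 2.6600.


E(max B(s)) = sqrt(2t/pi)
= sqrt(2*2.6600/pi)
= sqrt(1.6934)
= 1.3013

1.3013


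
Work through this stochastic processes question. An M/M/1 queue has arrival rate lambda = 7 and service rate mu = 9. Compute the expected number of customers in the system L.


rho = 7/9 = 0.7778
L = rho/(1-rho)
= 0.7778/0.2222
= 3.5000

3.5000


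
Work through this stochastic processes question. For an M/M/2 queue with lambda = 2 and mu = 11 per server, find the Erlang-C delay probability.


a = lambda/mu = 0.1818
rho = a/c = 0.0909
Erlang-C formula applied:
C(c,a) = 0.0152

0.0152


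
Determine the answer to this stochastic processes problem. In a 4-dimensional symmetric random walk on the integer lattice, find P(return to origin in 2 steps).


P(return in 2 steps) = P(reverse first step) = 1/(2d)
= 1/8
= 0.1250

0.1250


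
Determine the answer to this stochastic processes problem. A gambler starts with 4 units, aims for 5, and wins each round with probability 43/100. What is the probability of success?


Gambler's ruin formula:
r = q/p = 0.5700/0.4300 = 1.3256
P(win) = (1 - r^i)/(1 - r^N)
= (1 - 1.3256^4)/(1 - 1.3256^5)
= 0.6750

0.6750


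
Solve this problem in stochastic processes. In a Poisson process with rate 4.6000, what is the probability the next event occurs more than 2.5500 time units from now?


P(X > t) = exp(-lambda * t)
= exp(-4.6000 * 2.5500)
= exp(-11.7300) = 8.0487e-06

8.0487e-06


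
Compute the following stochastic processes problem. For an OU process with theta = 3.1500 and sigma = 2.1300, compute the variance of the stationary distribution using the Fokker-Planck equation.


Stationary variance = sigma^2 / (2*theta)
= 2.1300^2 / (2*3.1500)
= 4.5369 / 6.3000
= 0.7201

0.7201


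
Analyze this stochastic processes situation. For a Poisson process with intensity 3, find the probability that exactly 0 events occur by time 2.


P(N(t)=k) = (lambda*t)^k * exp(-lambda*t) / k!
lambda*t = 6
= 6^0 * exp(-6) / 0!
= 1 * 0.0025 / 1
= 0.0025

0.0025


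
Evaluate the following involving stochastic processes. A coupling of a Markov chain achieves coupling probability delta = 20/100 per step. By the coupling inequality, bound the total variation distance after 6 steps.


TV distance bound <= (1-delta)^n
= (1 - 0.2000)^6
= 0.8000^6
= 0.2621

0.2621


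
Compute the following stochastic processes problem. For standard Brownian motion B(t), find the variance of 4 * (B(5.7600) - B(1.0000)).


Var(alpha*(B(t)-B(s))) = alpha^2 * (t-s)
= 4^2 * (5.7600 - 1.0000)
= 16 * 4.7600
= 76.1600

76.1600


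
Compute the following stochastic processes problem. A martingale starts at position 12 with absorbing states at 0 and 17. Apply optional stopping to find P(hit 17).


By optional stopping theorem: E(M at tau) = M(0) = 12
P(hit 17)*17 + P(hit 0)*0 = 12
P(hit 17) = (12 - 0)/(17 - 0) = 12/17 = 0.7059

0.7059
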